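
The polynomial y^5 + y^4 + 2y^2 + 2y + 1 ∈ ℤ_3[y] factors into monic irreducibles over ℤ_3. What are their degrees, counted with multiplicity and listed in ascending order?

2, 3

Write g(y) = y^5 + y^4 + 2y^2 + 2y + 1.
Roots in ℤ_3: g(0) = 1; g(1) = 1; g(2) = 1.
Complete factorization: g(y) = (y^2 + 1)·(y^3 + y^2 + 2y + 1).
Factor degrees with multiplicity: 2 + 3 = 5.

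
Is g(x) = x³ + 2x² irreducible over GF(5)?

No

Check for roots in GF(5): g(0) = 0 → root; g(1) = 3; g(2) = 1; g(3) = 0 → root; g(4) = 1.
g(0) = 0, so (x) divides g(x); g is reducible.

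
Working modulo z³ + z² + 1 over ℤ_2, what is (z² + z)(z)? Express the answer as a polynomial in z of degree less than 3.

Multiply in ℤ_2[z]: (z² + z)·(z) = z³ + z².
Reduce using z³ ≡ z² + 1 (mod z³ + z² + 1).
Reduced: 1.

1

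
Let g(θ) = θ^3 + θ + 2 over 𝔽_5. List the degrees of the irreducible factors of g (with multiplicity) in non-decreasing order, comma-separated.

Roots in 𝔽_5: g(0) = 2; g(1) = 4; g(2) = 2; g(3) = 2; g(4) = 0 → root.
Linear factors from roots: (θ + 1).
Complete factorization: g(θ) = (θ + 1)·(θ^2 + 4θ + 2).
Factor degrees with multiplicity: 1 + 2 = 3.

1, 2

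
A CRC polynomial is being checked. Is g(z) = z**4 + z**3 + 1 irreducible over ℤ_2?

Yes

Check for roots in ℤ_2: g(0) = 1; g(1) = 1.
No roots, so no linear factors.
Monic irreducibles of degree 2 over GF(2): z**2 + z + 1.
None of them divide g (all give nonzero remainder).
No irreducible factor of degree ≤ 2 exists, so g is irreducible over GF(2).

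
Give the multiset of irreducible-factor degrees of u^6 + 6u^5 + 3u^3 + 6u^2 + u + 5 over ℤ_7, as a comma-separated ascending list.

Write g(u) = u^6 + 6u^5 + 3u^3 + 6u^2 + u + 5.
Complete factorization: g(u) = (u^6 + 6u^5 + 3u^3 + 6u^2 + u + 5).
Factor degrees with multiplicity: 6 = 6.

6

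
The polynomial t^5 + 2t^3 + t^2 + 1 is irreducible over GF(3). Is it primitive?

Yes

Write f(t) = t^5 + 2t^3 + t^2 + 1.
|GF(3^5)^×| = 3^5 − 1 = 242. Prime factorization: 242 = 2·11^2.
f is primitive ⇔ t has order 242 in GF(3)[t]/(f), i.e. t^(242/q) ≠ 1 for each prime q | 242.
t^(121) mod f = 2.
t^(22) mod f = t^2 + 2t + 2.
None equal 1, so t has full order 242; f is primitive.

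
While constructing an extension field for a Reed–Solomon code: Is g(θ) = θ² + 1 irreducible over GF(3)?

Check for roots in GF(3): g(0) = 1; g(1) = 2; g(2) = 2.
No roots. A degree-2 polynomial over a field with no linear factor is irreducible.

Yes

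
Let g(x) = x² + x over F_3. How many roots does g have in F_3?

Evaluate at each of the 3 elements of F_3:
g(0) = 0 → root; g(1) = 2; g(2) = 0 → root.
Roots: {0, 2}.

2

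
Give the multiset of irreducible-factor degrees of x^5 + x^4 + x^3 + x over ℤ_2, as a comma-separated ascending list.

1, 1, 3

Write f(x) = x^5 + x^4 + x^3 + x.
Roots in ℤ_2: f(0) = 0 → root; f(1) = 0 → root.
Linear factors from roots: (x), (x + 1).
Complete factorization: f(x) = (x)·(x + 1)·(x^3 + x + 1).
Factor degrees with multiplicity: 1 + 1 + 3 = 5.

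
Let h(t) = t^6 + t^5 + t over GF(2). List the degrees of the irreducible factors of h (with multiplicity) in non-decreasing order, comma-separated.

1, 2, 3

Roots in GF(2): h(0) = 0 → root; h(1) = 1.
Linear factors from roots: (t).
Complete factorization: h(t) = (t)·(t^2 + t + 1)·(t^3 + t + 1).
Factor degrees with multiplicity: 1 + 2 + 3 = 6.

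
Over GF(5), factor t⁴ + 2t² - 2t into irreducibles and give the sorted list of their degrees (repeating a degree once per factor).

1, 1, 1, 1

Write g(t) = t⁴ + 2t² - 2t.
Roots in GF(5): g(0) = 0 → root; g(1) = 1; g(2) = 0 → root; g(3) = 3; g(4) = 0 → root.
Linear factors from roots: (t), (t - 2), (t + 1).
Complete factorization: g(t) = (t)·(t - 2)·(t + 1)^2.
Factor degrees with multiplicity: 1 + 1 + 1 + 1 = 4.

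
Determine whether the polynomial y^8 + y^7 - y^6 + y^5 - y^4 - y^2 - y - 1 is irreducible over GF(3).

Write h(y) = y^8 + y^7 - y^6 + y^5 - y^4 - y^2 - y - 1.
Check for roots in GF(3): h(0) = 2; h(1) = 1; h(2) = 2.
No roots, so no linear factors.
Monic irreducibles of degree 2 over GF(3): y^2 + 1, y^2 + y - 1, y^2 - y - 1.
None of them divide h (all give nonzero remainder).
Degree-3 irreducible divisors: test the 8 monic irreducibles of degree 3 over GF(3).
None of them divide h (all give nonzero remainder).
Degree-4 irreducible divisors: test the 18 monic irreducibles of degree 4 over GF(3).
None of them divide h (all give nonzero remainder).
No irreducible factor of degree ≤ 4 exists, so h is irreducible over GF(3).

Yes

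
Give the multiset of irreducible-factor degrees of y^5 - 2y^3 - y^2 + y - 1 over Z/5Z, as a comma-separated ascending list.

5

Write g(y) = y^5 - 2y^3 - y^2 + y - 1.
Roots in Z/5Z: g(0) = 4; g(1) = 3; g(2) = 3; g(3) = 2; g(4) = 3.
Complete factorization: g(y) = (y^5 - 2y^3 - y^2 + y - 1).
Factor degrees with multiplicity: 5 = 5.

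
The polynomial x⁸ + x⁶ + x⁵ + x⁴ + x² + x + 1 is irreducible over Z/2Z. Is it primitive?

No

Write f(x) = x⁸ + x⁶ + x⁵ + x⁴ + x² + x + 1.
|GF(2^8)^×| = 2^8 − 1 = 255. Prime factorization: 255 = 3·5·17.
f is primitive ⇔ x has order 255 in GF(2)[x]/(f), i.e. x^(255/q) ≠ 1 for each prime q | 255.
x^(85) mod f = 1
x^(51) mod f = x⁶ + x⁴ + x³ + x² + x.
x^(15) mod f = x⁷ + x⁶ + x⁵ + x⁴ + x³ + x² + x.
Since x^(85) = 1, the order of x divides 85 < 255; not primitive.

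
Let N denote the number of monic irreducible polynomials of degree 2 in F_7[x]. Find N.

21

By the necklace-counting formula, N_7(2) = (1/2) Σ_{d|2} μ(2/d)·7^d.
Divisors of 2: 1, 2; μ(2/d) for each: -1, 1.
Σ = − 7^1 + 7^2 = 42.
N = 42/2 = 21.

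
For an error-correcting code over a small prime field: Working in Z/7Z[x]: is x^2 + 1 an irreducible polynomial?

Yes

Write m(x) = x^2 + 1.
Check for roots in Z/7Z: m(0) = 1; m(1) = 2; m(2) = 5; m(3) = 3; m(4) = 3; m(5) = 5; m(6) = 2.
No roots. A degree-2 polynomial over a field with no linear factor is irreducible.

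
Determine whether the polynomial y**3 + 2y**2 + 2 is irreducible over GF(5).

Write g(y) = y**3 + 2y**2 + 2.
Check for roots in GF(5): g(0) = 2; g(1) = 0 → root; g(2) = 3; g(3) = 2; g(4) = 3.
g(1) = 0, so (y − 1) divides g(y); g is reducible.

No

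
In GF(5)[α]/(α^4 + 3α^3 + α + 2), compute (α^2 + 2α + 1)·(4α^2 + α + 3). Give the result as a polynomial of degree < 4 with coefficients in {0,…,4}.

2α^3 + 4α^2 + 3α

Multiply in GF(5)[α]: (α^2 + 2α + 1)·(4α^2 + α + 3) = 4α^4 + 4α^3 + 4α^2 + 2α + 3.
Reduce using α^4 ≡ 2α^3 + 4α + 3 (mod α^4 + 3α^3 + α + 2).
Reduced: 2α^3 + 4α^2 + 3α.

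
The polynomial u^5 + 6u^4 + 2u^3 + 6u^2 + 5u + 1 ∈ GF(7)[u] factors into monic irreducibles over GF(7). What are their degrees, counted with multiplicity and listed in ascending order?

1, 1, 3

Write f(u) = u^5 + 6u^4 + 2u^3 + 6u^2 + 5u + 1.
Linear factors from roots: (u + 6), (u + 2).
Complete factorization: f(u) = (u + 2)·(u + 6)·(u^3 + 5u^2 + 6u + 3).
Factor degrees with multiplicity: 1 + 1 + 3 = 5.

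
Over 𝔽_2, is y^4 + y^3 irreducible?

Write m(y) = y^4 + y^3.
Check for roots in 𝔽_2: m(0) = 0 → root; m(1) = 0 → root.
m(0) = 0, so (y) divides m(y); m is reducible.

No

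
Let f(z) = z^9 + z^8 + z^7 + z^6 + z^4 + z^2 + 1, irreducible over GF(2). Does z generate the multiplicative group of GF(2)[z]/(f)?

Yes

|GF(2^9)^×| = 2^9 − 1 = 511. Prime factorization: 511 = 7·73.
f is primitive ⇔ z has order 511 in GF(2)[z]/(f), i.e. z^(511/q) ≠ 1 for each prime q | 511.
z^(73) mod f = z^7 + z^6 + z^5 + z^3 + z^2 + z.
z^(7) mod f = z^7.
None equal 1, so z has full order 511; f is primitive.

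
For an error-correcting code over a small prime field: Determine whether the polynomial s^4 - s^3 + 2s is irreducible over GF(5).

Write h(s) = s^4 - s^3 + 2s.
Check for roots in GF(5): h(0) = 0 → root; h(1) = 2; h(2) = 2; h(3) = 0 → root; h(4) = 0 → root.
h(0) = 0, so (s) divides h(s); h is reducible.

No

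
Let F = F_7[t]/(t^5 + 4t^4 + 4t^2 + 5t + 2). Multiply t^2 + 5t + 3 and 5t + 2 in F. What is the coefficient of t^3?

5

Multiply in F_7[t]: (t^2 + 5t + 3)·(5t + 2) = 5t^3 + 6t^2 + 4t + 6.
Reduced: 5t^3 + 6t^2 + 4t + 6.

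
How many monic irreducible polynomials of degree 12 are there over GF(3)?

Gauss's count: N_{3}(12) = (1/12) Σ_{d|12} μ(12/d)·3^d.
Divisors of 12: 1, 2, 3, 4, 6, 12; μ(12/d) for each: 0, 1, 0, -1, -1, 1.
Σ = 3^2 − 3^4 − 3^6 + 3^12 = 530640.
N = 530640/12 = 44220.

44220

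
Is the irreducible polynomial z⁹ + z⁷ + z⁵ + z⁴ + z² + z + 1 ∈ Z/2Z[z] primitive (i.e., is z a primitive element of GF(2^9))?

Yes

Write f(z) = z⁹ + z⁷ + z⁵ + z⁴ + z² + z + 1.
|GF(2^9)^×| = 2^9 − 1 = 511. Prime factorization: 511 = 7·73.
f is primitive ⇔ z has order 511 in GF(2)[z]/(f), i.e. z^(511/q) ≠ 1 for each prime q | 511.
z^(73) mod f = z⁸ + z⁶ + z⁴ + z² + z.
z^(7) mod f = z⁷.
None equal 1, so z has full order 511; f is primitive.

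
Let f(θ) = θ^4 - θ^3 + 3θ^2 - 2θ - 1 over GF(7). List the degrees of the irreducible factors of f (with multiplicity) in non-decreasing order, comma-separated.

Linear factors from roots: (θ - 1), (θ + 3).
Complete factorization: f(θ) = (θ + 3)·(θ - 1)·(θ^2 - 3θ - 2).
Factor degrees with multiplicity: 1 + 1 + 2 = 4.

1, 1, 2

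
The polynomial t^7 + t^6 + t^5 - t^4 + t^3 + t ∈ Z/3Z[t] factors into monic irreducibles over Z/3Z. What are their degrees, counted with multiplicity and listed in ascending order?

Write g(t) = t^7 + t^6 + t^5 - t^4 + t^3 + t.
Roots in Z/3Z: g(0) = 0 → root; g(1) = 1; g(2) = 2.
Linear factors from roots: (t).
Complete factorization: g(t) = (t)·(t^3 - t^2 + 1)^2.
Factor degrees with multiplicity: 1 + 3 + 3 = 7.

1, 3, 3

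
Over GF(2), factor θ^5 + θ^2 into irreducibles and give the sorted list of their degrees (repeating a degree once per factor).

1, 1, 1, 2

Write g(θ) = θ^5 + θ^2.
Roots in GF(2): g(0) = 0 → root; g(1) = 0 → root.
Linear factors from roots: (θ), (θ + 1).
Complete factorization: g(θ) = (θ + 1)·(θ)^2·(θ^2 + θ + 1).
Factor degrees with multiplicity: 1 + 1 + 1 + 2 = 5.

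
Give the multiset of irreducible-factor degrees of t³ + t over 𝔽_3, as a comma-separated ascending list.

Write g(t) = t³ + t.
Roots in 𝔽_3: g(0) = 0 → root; g(1) = 2; g(2) = 1.
Linear factors from roots: (t).
Complete factorization: g(t) = (t)·(t² + 1).
Factor degrees with multiplicity: 1 + 2 = 3.

1, 2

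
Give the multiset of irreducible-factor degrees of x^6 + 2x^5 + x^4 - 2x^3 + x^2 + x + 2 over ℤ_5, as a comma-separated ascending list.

2, 4

Write f(x) = x^6 + 2x^5 + x^4 - 2x^3 + x^2 + x + 2.
Roots in ℤ_5: f(0) = 2; f(1) = 1; f(2) = 1; f(3) = 1; f(4) = 4.
Complete factorization: f(x) = (x^2 - 2x - 2)·(x^4 - x^3 + x^2 - 2x - 1).
Factor degrees with multiplicity: 2 + 4 = 6.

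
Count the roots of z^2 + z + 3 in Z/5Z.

Write g(z) = z^2 + z + 3.
Evaluate at each of the 5 elements of Z/5Z:
g(0) = 3; g(1) = 0 → root; g(2) = 4; g(3) = 0 → root; g(4) = 3.
Roots: {1, 3}.

2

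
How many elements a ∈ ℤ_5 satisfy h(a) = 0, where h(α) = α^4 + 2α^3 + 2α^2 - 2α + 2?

Evaluate at each of the 5 elements of ℤ_5:
h(0) = 2; h(1) = 0 → root; h(2) = 3; h(3) = 4; h(4) = 0 → root.
Roots: {1, 4}.

2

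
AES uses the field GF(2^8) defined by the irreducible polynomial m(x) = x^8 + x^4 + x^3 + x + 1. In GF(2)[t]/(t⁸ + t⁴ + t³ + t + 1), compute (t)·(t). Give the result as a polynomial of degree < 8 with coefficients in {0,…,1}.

Multiply in GF(2)[t]: (t)·(t) = t².
Reduced: t².

t^2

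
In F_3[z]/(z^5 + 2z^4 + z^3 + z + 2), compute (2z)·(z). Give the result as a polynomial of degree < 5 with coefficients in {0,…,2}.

Multiply in F_3[z]: (2z)·(z) = 2z^2.
Reduced: 2z^2.

2z^2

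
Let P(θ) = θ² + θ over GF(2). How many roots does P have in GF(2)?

Evaluate at each of the 2 elements of GF(2):
P(0) = 0 → root; P(1) = 0 → root.
Roots: {0, 1}.

2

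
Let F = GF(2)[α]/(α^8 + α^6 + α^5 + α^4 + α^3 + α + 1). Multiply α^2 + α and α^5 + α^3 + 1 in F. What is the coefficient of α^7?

1

Multiply in GF(2)[α]: (α^2 + α)·(α^5 + α^3 + 1) = α^7 + α^6 + α^5 + α^4 + α^2 + α.
Reduced: α^7 + α^6 + α^5 + α^4 + α^2 + α.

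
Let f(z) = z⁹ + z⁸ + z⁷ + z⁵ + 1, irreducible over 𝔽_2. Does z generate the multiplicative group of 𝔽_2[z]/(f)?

|GF(2^9)^×| = 2^9 − 1 = 511. Prime factorization: 511 = 7·73.
f is primitive ⇔ z has order 511 in GF(2)[z]/(f), i.e. z^(511/q) ≠ 1 for each prime q | 511.
z^(73) mod f = 1
z^(7) mod f = z⁷.
Since z^(73) = 1, the order of z divides 73 < 511; not primitive.

No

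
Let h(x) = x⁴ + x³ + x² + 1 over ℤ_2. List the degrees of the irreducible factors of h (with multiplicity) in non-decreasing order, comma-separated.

Roots in ℤ_2: h(0) = 1; h(1) = 0 → root.
Linear factors from roots: (x + 1).
Complete factorization: h(x) = (x + 1)·(x³ + x + 1).
Factor degrees with multiplicity: 1 + 3 = 4.

1, 3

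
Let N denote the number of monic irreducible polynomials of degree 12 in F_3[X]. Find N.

The number of monic irreducibles of degree 12 over GF(3) is (1/12)·Σ_{d∣12} μ(12/d) 3^d.
Divisors of 12: 1, 2, 3, 4, 6, 12; μ(12/d) for each: 0, 1, 0, -1, -1, 1.
Σ = 3^2 − 3^4 − 3^6 + 3^12 = 530640.
N = 530640/12 = 44220.

44220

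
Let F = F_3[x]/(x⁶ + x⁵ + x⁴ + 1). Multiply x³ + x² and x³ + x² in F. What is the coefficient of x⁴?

0

Multiply in F_3[x]: (x³ + x²)·(x³ + x²) = x⁶ + 2x⁵ + x⁴.
Reduce using x⁶ ≡ 2x⁵ + 2x⁴ + 2 (mod x⁶ + x⁵ + x⁴ + 1).
Reduced: x⁵ + 2.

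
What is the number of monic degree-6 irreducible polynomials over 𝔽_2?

9

The number of monic irreducibles of degree 6 over GF(2) is (1/6)·Σ_{d∣6} μ(6/d) 2^d.
Divisors of 6: 1, 2, 3, 6; μ(6/d) for each: 1, -1, -1, 1.
Σ = 2^1 − 2^2 − 2^3 + 2^6 = 54.
N = 54/6 = 9.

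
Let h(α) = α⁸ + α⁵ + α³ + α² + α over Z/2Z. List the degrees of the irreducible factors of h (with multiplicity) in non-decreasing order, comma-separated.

Roots in Z/2Z: h(0) = 0 → root; h(1) = 1.
Linear factors from roots: (α).
Complete factorization: h(α) = (α)·(α² + α + 1)^2·(α³ + α + 1).
Factor degrees with multiplicity: 1 + 2 + 2 + 3 = 8.

1, 2, 2, 3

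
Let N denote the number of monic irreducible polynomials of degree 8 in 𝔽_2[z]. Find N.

30

Gauss's count: N_{2}(8) = (1/8) Σ_{d|8} μ(8/d)·2^d.
Divisors of 8: 1, 2, 4, 8; μ(8/d) for each: 0, 0, -1, 1.
Σ = − 2^4 + 2^8 = 240.
N = 240/8 = 30.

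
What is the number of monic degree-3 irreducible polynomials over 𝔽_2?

2

Gauss's count: N_{2}(3) = (1/3) Σ_{d|3} μ(3/d)·2^d.
Divisors of 3: 1, 3; μ(3/d) for each: -1, 1.
Σ = − 2^1 + 2^3 = 6.
N = 6/3 = 2.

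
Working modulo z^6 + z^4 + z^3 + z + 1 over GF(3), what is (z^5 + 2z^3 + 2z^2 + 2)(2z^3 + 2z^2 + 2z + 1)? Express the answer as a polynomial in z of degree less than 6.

Multiply in GF(3)[z]: (z^5 + 2z^3 + 2z^2 + 2)·(2z^3 + 2z^2 + 2z + 1) = 2z^8 + 2z^7 + 2z^4 + z^3 + z + 2.
Reduce using z^6 ≡ 2z^4 + 2z^3 + 2z + 2 (mod z^6 + z^4 + z^3 + z + 1).
Reduced: 2z^5 + 2z^4 + z^3 + 2z^2 + z + 1.

2z^5 + 2z^4 + z^3 + 2z^2 + z + 1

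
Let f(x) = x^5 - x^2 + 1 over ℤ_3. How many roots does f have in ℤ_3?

Evaluate at each of the 3 elements of ℤ_3:
f(0) = 1; f(1) = 1; f(2) = 2.
No element is a root.

0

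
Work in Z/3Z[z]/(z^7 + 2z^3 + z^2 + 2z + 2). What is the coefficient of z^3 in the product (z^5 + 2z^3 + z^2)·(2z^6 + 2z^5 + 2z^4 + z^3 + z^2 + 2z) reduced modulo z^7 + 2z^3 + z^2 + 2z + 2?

0

Multiply in Z/3Z[z]: (z^5 + 2z^3 + z^2)·(2z^6 + 2z^5 + 2z^4 + z^3 + z^2 + 2z) = 2z^11 + 2z^10 + z^8 + z^7 + 2z^4 + 2z^3.
Reduce using z^7 ≡ z^3 + 2z^2 + z + 1 (mod z^7 + 2z^3 + z^2 + 2z + 2).
Reduced: z^4 + z^2 + z.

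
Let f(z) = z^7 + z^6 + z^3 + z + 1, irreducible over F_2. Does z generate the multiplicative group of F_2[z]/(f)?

|GF(2^7)^×| = 2^7 − 1 = 127. Prime factorization: 127 = 127.
f is primitive ⇔ z has order 127 in GF(2)[z]/(f), i.e. z^(127/q) ≠ 1 for each prime q | 127.
z^(1) mod f = z.
None equal 1, so z has full order 127; f is primitive.

Yes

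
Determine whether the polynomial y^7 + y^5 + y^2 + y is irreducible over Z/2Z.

Write f(y) = y^7 + y^5 + y^2 + y.
Check for roots in Z/2Z: f(0) = 0 → root; f(1) = 0 → root.
f(0) = 0, so (y) divides f(y); f is reducible.

No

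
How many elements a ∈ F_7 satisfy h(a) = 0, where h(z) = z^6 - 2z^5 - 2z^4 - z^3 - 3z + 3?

1

Evaluate at each of the 7 elements of F_7:
h(0) = 3; h(1) = 3; h(2) = 6; h(3) = 6; h(4) = 0 → root; h(5) = 1; h(6) = 1.
Roots: {4}.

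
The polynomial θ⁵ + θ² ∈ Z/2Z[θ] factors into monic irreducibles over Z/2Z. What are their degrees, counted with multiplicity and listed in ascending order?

Write h(θ) = θ⁵ + θ².
Roots in Z/2Z: h(0) = 0 → root; h(1) = 0 → root.
Linear factors from roots: (θ), (θ + 1).
Complete factorization: h(θ) = (θ + 1)·(θ)^2·(θ² + θ + 1).
Factor degrees with multiplicity: 1 + 1 + 1 + 2 = 5.

1, 1, 1, 2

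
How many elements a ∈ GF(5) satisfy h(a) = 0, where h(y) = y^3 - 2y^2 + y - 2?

2

Evaluate at each of the 5 elements of GF(5):
h(0) = 3; h(1) = 3; h(2) = 0 → root; h(3) = 0 → root; h(4) = 4.
Roots: {2, 3}.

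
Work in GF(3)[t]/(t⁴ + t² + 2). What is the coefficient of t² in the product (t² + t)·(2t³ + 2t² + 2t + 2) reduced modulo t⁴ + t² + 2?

0

Multiply in GF(3)[t]: (t² + t)·(2t³ + 2t² + 2t + 2) = 2t⁵ + t⁴ + t³ + t² + 2t.
Reduce using t⁴ ≡ 2t² + 1 (mod t⁴ + t² + 2).
Reduced: 2t³ + t + 1.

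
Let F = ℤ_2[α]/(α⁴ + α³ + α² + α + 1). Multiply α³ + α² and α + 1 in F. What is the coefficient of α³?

Multiply in ℤ_2[α]: (α³ + α²)·(α + 1) = α⁴ + α².
Reduce using α⁴ ≡ α³ + α² + α + 1 (mod α⁴ + α³ + α² + α + 1).
Reduced: α³ + α + 1.

1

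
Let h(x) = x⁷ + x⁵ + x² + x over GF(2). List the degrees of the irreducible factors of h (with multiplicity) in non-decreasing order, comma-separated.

1, 1, 2, 3

Roots in GF(2): h(0) = 0 → root; h(1) = 0 → root.
Linear factors from roots: (x), (x + 1).
Complete factorization: h(x) = (x)·(x + 1)·(x² + x + 1)·(x³ + x + 1).
Factor degrees with multiplicity: 1 + 1 + 2 + 3 = 7.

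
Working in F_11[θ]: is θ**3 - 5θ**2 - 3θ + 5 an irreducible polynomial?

No

Write f(θ) = θ**3 - 5θ**2 - 3θ + 5.
Check each element of F_11 for a root: f(0)=5, f(1)=9, f(2)=9, f(3)=0, f(4)=10, f(5)=1, f(6)=1, f(7)=5, f(8)=8, f(9)=5, f(10)=2.
f(3) = 0, so (θ − 3) divides f(θ); f is reducible.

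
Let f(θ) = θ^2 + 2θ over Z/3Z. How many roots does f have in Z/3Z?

Evaluate at each of the 3 elements of Z/3Z:
f(0) = 0 → root; f(1) = 0 → root; f(2) = 2.
Roots: {0, 1}.

2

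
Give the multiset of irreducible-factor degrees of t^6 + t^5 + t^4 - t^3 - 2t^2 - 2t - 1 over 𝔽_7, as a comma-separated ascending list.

Write f(t) = t^6 + t^5 + t^4 - t^3 - 2t^2 - 2t - 1.
Linear factors from roots: (t - 2), (t - 3), (t + 3).
Complete factorization: f(t) = (t + 3)·(t - 3)·(t - 2)·(t^3 + 3t^2 + 2t - 2).
Factor degrees with multiplicity: 1 + 1 + 1 + 3 = 6.

1, 1, 1, 3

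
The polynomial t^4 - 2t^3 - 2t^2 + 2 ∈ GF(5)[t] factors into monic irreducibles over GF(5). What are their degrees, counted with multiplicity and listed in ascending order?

Write f(t) = t^4 - 2t^3 - 2t^2 + 2.
Roots in GF(5): f(0) = 2; f(1) = 4; f(2) = 4; f(3) = 1; f(4) = 3.
Complete factorization: f(t) = (t^4 - 2t^3 - 2t^2 + 2).
Factor degrees with multiplicity: 4 = 4.

4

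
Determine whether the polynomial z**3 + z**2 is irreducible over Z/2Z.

No

Write f(z) = z**3 + z**2.
Check for roots in Z/2Z: f(0) = 0 → root; f(1) = 0 → root.
f(0) = 0, so (z) divides f(z); f is reducible.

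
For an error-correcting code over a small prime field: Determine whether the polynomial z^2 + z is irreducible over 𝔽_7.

No

Write m(z) = z^2 + z.
Check for roots in 𝔽_7: m(0) = 0 → root; m(1) = 2; m(2) = 6; m(3) = 5; m(4) = 6; m(5) = 2; m(6) = 0 → root.
m(0) = 0, so (z) divides m(z); m is reducible.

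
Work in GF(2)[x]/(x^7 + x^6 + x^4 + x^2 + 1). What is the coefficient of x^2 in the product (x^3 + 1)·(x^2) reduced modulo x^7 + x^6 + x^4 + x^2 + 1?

1

Multiply in GF(2)[x]: (x^3 + 1)·(x^2) = x^5 + x^2.
Reduced: x^5 + x^2.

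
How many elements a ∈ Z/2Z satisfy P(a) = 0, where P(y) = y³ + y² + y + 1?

1

Evaluate at each of the 2 elements of Z/2Z:
P(0) = 1; P(1) = 0 → root.
Roots: {1}.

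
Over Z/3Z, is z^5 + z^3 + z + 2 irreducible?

Yes

Write m(z) = z^5 + z^3 + z + 2.
Check for roots in Z/3Z: m(0) = 2; m(1) = 2; m(2) = 2.
No roots, so no linear factors.
Monic irreducibles of degree 2 over GF(3): z^2 + 1, z^2 + z + 2, z^2 + 2z + 2.
None of them divide m (all give nonzero remainder).
No irreducible factor of degree ≤ 2 exists, so m is irreducible over GF(3).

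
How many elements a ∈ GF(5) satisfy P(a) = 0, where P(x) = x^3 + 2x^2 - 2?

Evaluate at each of the 5 elements of GF(5):
P(0) = 3; P(1) = 1; P(2) = 4; P(3) = 3; P(4) = 4.
No element is a root.

0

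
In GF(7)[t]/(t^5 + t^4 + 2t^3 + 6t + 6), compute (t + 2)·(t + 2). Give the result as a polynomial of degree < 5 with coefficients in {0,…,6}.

t^2 + 4t + 4

Multiply in GF(7)[t]: (t + 2)·(t + 2) = t^2 + 4t + 4.
Reduced: t^2 + 4t + 4.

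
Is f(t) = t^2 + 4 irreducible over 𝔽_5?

Check for roots in 𝔽_5: f(0) = 4; f(1) = 0 → root; f(2) = 3; f(3) = 3; f(4) = 0 → root.
f(1) = 0, so (t − 1) divides f(t); f is reducible.

No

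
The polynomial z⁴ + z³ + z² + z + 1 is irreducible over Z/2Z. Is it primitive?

Write f(z) = z⁴ + z³ + z² + z + 1.
|GF(2^4)^×| = 2^4 − 1 = 15. Prime factorization: 15 = 3·5.
f is primitive ⇔ z has order 15 in GF(2)[z]/(f), i.e. z^(15/q) ≠ 1 for each prime q | 15.
z^(5) mod f = 1
z^(3) mod f = z³.
Since z^(5) = 1, the order of z divides 5 < 15; not primitive.

No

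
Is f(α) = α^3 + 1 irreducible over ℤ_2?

No

Check for roots in ℤ_2: f(0) = 1; f(1) = 0 → root.
f(1) = 0, so (α − 1) divides f(α); f is reducible.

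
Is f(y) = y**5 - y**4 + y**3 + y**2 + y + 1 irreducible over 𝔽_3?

Check for roots in 𝔽_3: f(0) = 1; f(1) = 1; f(2) = 1.
No roots, so no linear factors.
Monic irreducibles of degree 2 over GF(3): y**2 + 1, y**2 + y - 1, y**2 - y - 1.
None of them divide f (all give nonzero remainder).
No irreducible factor of degree ≤ 2 exists, so f is irreducible over GF(3).

Yes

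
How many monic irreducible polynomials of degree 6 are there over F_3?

By the necklace-counting formula, N_3(6) = (1/6) Σ_{d|6} μ(6/d)·3^d.
Divisors of 6: 1, 2, 3, 6; μ(6/d) for each: 1, -1, -1, 1.
Σ = 3^1 − 3^2 − 3^3 + 3^6 = 696.
N = 696/6 = 116.

116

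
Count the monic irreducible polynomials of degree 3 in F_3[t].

The number of monic irreducibles of degree 3 over GF(3) is (1/3)·Σ_{d∣3} μ(3/d) 3^d.
Divisors of 3: 1, 3; μ(3/d) for each: -1, 1.
Σ = − 3^1 + 3^3 = 24.
N = 24/3 = 8.

8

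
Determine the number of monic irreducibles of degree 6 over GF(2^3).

43596

By the necklace-counting formula, N_8(6) = (1/6) Σ_{d|6} μ(6/d)·8^d.
Divisors of 6: 1, 2, 3, 6; μ(6/d) for each: 1, -1, -1, 1.
Σ = 8^1 − 8^2 − 8^3 + 8^6 = 261576.
N = 261576/6 = 43596.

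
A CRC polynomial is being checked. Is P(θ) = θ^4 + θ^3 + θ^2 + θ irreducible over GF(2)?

No

Check for roots in GF(2): P(0) = 0 → root; P(1) = 0 → root.
P(0) = 0, so (θ) divides P(θ); P is reducible.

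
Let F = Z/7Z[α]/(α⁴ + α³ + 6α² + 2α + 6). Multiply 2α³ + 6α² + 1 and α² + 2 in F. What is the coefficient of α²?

Multiply in Z/7Z[α]: (2α³ + 6α² + 1)·(α² + 2) = 2α⁵ + 6α⁴ + 4α³ + 6α² + 2.
Reduce using α⁴ ≡ 6α³ + α² + 5α + 1 (mod α⁴ + α³ + 6α² + 2α + 6).
Reduced: 2α³ + 6α² + α + 6.

6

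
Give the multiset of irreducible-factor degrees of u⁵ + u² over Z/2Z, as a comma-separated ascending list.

Write h(u) = u⁵ + u².
Roots in Z/2Z: h(0) = 0 → root; h(1) = 0 → root.
Linear factors from roots: (u), (u + 1).
Complete factorization: h(u) = (u + 1)·(u)^2·(u² + u + 1).
Factor degrees with multiplicity: 1 + 1 + 1 + 2 = 5.

1, 1, 1, 2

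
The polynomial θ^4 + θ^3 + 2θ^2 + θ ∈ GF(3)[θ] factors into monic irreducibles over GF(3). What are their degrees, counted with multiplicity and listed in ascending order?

Write g(θ) = θ^4 + θ^3 + 2θ^2 + θ.
Roots in GF(3): g(0) = 0 → root; g(1) = 2; g(2) = 1.
Linear factors from roots: (θ).
Complete factorization: g(θ) = (θ)·(θ^3 + θ^2 + 2θ + 1).
Factor degrees with multiplicity: 1 + 3 = 4.

1, 3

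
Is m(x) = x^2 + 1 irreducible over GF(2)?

No

Check for roots in GF(2): m(0) = 1; m(1) = 0 → root.
m(1) = 0, so (x − 1) divides m(x); m is reducible.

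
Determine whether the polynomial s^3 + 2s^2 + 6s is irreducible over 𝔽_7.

No

Write g(s) = s^3 + 2s^2 + 6s.
Check for roots in 𝔽_7: g(0) = 0 → root; g(1) = 2; g(2) = 0 → root; g(3) = 0 → root; g(4) = 1; g(5) = 2; g(6) = 2.
g(0) = 0, so (s) divides g(s); g is reducible.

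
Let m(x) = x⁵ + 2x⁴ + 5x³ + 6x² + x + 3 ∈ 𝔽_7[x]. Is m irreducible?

No

Check for roots in 𝔽_7: m(0) = 3; m(1) = 4; m(2) = 0 → root; m(3) = 5; m(4) = 6; m(5) = 6; m(6) = 4.
m(2) = 0, so (x − 2) divides m(x); m is reducible.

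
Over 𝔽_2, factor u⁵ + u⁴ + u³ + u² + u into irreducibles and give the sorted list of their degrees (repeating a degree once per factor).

1, 4

Write h(u) = u⁵ + u⁴ + u³ + u² + u.
Roots in 𝔽_2: h(0) = 0 → root; h(1) = 1.
Linear factors from roots: (u).
Complete factorization: h(u) = (u)·(u⁴ + u³ + u² + u + 1).
Factor degrees with multiplicity: 1 + 4 = 5.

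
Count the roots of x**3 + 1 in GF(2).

Write h(x) = x**3 + 1.
Evaluate at each of the 2 elements of GF(2):
h(0) = 1; h(1) = 0 → root.
Roots: {1}.

1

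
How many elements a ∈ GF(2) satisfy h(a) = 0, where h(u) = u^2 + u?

Evaluate at each of the 2 elements of GF(2):
h(0) = 0 → root; h(1) = 0 → root.
Roots: {0, 1}.

2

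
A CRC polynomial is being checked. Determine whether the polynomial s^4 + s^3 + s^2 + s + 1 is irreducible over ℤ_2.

Write f(s) = s^4 + s^3 + s^2 + s + 1.
Check for roots in ℤ_2: f(0) = 1; f(1) = 1.
No roots, so no linear factors.
Monic irreducibles of degree 2 over GF(2): s^2 + s + 1.
None of them divide f (all give nonzero remainder).
No irreducible factor of degree ≤ 2 exists, so f is irreducible over GF(2).

Yes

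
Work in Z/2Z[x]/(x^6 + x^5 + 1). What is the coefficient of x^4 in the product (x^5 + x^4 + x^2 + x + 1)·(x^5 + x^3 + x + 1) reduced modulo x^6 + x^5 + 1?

Multiply in Z/2Z[x]: (x^5 + x^4 + x^2 + x + 1)·(x^5 + x^3 + x + 1) = x^10 + x^9 + x^8 + 1.
Reduce using x^6 ≡ x^5 + 1 (mod x^6 + x^5 + 1).
Reduced: x^5 + x^4 + x^2 + x.

1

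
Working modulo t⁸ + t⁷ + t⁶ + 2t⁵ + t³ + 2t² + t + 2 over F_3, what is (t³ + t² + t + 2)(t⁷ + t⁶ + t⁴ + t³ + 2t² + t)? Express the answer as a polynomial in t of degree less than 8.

Multiply in F_3[t]: (t³ + t² + t + 2)·(t⁷ + t⁶ + t⁴ + t³ + 2t² + t) = t¹⁰ + 2t⁹ + 2t⁸ + t⁷ + t⁶ + t⁵ + 2t³ + 2t² + 2t.
Reduce using t⁸ ≡ 2t⁷ + 2t⁶ + t⁵ + 2t³ + t² + 2t + 1 (mod t⁸ + t⁷ + t⁶ + 2t⁵ + t³ + 2t² + t + 2).
Reduced: t⁷ + 2t⁶ + 2t³ + 2t².

t^7 + 2t^6 + 2t^3 + 2t^2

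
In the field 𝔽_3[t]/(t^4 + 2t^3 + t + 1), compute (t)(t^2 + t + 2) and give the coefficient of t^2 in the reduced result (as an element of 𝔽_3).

1

Multiply in 𝔽_3[t]: (t)·(t^2 + t + 2) = t^3 + t^2 + 2t.
Reduced: t^3 + t^2 + 2t.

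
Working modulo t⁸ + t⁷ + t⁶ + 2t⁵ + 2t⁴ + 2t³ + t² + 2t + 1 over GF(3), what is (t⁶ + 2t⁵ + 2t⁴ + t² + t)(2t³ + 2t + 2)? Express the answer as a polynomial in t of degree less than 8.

Multiply in GF(3)[t]: (t⁶ + 2t⁵ + 2t⁴ + t² + t)·(2t³ + 2t + 2) = 2t⁹ + t⁸ + t⁵ + 2t³ + t² + 2t.
Reduce using t⁸ ≡ 2t⁷ + 2t⁶ + t⁵ + t⁴ + t³ + 2t² + t + 2 (mod t⁸ + t⁷ + t⁶ + 2t⁵ + 2t⁴ + 2t³ + t² + 2t + 1).
Reduced: 2t⁷ + 2t⁵ + t⁴ + 2t³ + t² + 2t + 1.

2t^7 + 2t^5 + t^4 + 2t^3 + t^2 + 2t + 1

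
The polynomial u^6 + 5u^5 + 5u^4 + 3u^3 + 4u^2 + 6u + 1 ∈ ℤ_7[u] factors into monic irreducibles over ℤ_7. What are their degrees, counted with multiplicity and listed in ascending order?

1, 1, 1, 3

Write f(u) = u^6 + 5u^5 + 5u^4 + 3u^3 + 4u^2 + 6u + 1.
Linear factors from roots: (u + 5), (u + 4), (u + 2).
Complete factorization: f(u) = (u + 2)·(u + 4)·(u + 5)·(u^3 + u^2 + 5u + 3).
Factor degrees with multiplicity: 1 + 1 + 1 + 3 = 6.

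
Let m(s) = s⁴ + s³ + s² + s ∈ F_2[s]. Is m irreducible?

No

Check for roots in F_2: m(0) = 0 → root; m(1) = 0 → root.
m(0) = 0, so (s) divides m(s); m is reducible.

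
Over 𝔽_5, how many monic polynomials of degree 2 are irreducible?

The number of monic irreducibles of degree 2 over GF(5) is (1/2)·Σ_{d∣2} μ(2/d) 5^d.
Divisors of 2: 1, 2; μ(2/d) for each: -1, 1.
Σ = − 5^1 + 5^2 = 20.
N = 20/2 = 10.

10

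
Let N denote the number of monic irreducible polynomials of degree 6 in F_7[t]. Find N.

Gauss's count: N_{7}(6) = (1/6) Σ_{d|6} μ(6/d)·7^d.
Divisors of 6: 1, 2, 3, 6; μ(6/d) for each: 1, -1, -1, 1.
Σ = 7^1 − 7^2 − 7^3 + 7^6 = 117264.
N = 117264/6 = 19544.

19544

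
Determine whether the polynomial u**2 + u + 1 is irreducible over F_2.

Write f(u) = u**2 + u + 1.
Check for roots in F_2: f(0) = 1; f(1) = 1.
No roots. A degree-2 polynomial over a field with no linear factor is irreducible.

Yes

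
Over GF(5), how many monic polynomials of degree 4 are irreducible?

By the necklace-counting formula, N_5(4) = (1/4) Σ_{d|4} μ(4/d)·5^d.
Divisors of 4: 1, 2, 4; μ(4/d) for each: 0, -1, 1.
Σ = − 5^2 + 5^4 = 600.
N = 600/4 = 150.

150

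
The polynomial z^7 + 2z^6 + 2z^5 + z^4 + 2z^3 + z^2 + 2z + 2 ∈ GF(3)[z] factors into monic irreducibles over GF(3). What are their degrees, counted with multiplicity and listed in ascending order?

Write f(z) = z^7 + 2z^6 + 2z^5 + z^4 + 2z^3 + z^2 + 2z + 2.
Roots in GF(3): f(0) = 2; f(1) = 1; f(2) = 2.
Complete factorization: f(z) = (z^7 + 2z^6 + 2z^5 + z^4 + 2z^3 + z^2 + 2z + 2).
Factor degrees with multiplicity: 7 = 7.

7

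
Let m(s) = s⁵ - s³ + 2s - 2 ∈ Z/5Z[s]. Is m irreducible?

Check for roots in Z/5Z: m(0) = 3; m(1) = 0 → root; m(2) = 1; m(3) = 0 → root; m(4) = 1.
m(1) = 0, so (s − 1) divides m(s); m is reducible.

No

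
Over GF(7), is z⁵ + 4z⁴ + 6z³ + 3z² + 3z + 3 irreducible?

Write f(z) = z⁵ + 4z⁴ + 6z³ + 3z² + 3z + 3.
Check for roots in GF(7): f(0) = 3; f(1) = 6; f(2) = 4; f(3) = 5; f(4) = 3; f(5) = 0 → root; f(6) = 0 → root.
f(5) = 0, so (z − 5) divides f(z); f is reducible.

No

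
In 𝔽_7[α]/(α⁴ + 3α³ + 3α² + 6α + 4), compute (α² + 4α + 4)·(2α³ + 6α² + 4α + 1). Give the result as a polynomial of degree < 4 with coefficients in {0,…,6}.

Multiply in 𝔽_7[α]: (α² + 4α + 4)·(2α³ + 6α² + 4α + 1) = 2α⁵ + α³ + 6α² + 6α + 4.
Reduce using α⁴ ≡ 4α³ + 4α² + α + 3 (mod α⁴ + 3α³ + 3α² + 6α + 4).
Reduced: 6α³ + 5α² + 6α.

6α^3 + 5α^2 + 6α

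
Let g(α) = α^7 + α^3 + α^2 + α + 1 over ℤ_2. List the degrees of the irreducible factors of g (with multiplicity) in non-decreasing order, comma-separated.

Roots in ℤ_2: g(0) = 1; g(1) = 1.
Complete factorization: g(α) = (α^7 + α^3 + α^2 + α + 1).
Factor degrees with multiplicity: 7 = 7.

7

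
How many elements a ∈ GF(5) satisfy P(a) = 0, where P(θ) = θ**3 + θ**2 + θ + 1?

3

Evaluate at each of the 5 elements of GF(5):
P(0) = 1; P(1) = 4; P(2) = 0 → root; P(3) = 0 → root; P(4) = 0 → root.
Roots: {2, 3, 4}.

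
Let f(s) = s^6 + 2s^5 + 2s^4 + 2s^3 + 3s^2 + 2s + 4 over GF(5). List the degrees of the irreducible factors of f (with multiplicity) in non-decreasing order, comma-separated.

6

Roots in GF(5): f(0) = 4; f(1) = 1; f(2) = 1; f(3) = 3; f(4) = 4.
Complete factorization: f(s) = (s^6 + 2s^5 + 2s^4 + 2s^3 + 3s^2 + 2s + 4).
Factor degrees with multiplicity: 6 = 6.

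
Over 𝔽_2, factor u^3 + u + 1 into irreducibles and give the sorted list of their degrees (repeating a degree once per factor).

Write g(u) = u^3 + u + 1.
Roots in 𝔽_2: g(0) = 1; g(1) = 1.
Complete factorization: g(u) = (u^3 + u + 1).
Factor degrees with multiplicity: 3 = 3.

3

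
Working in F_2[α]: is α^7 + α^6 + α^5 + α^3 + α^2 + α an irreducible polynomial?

No

Write m(α) = α^7 + α^6 + α^5 + α^3 + α^2 + α.
Check for roots in F_2: m(0) = 0 → root; m(1) = 0 → root.
m(0) = 0, so (α) divides m(α); m is reducible.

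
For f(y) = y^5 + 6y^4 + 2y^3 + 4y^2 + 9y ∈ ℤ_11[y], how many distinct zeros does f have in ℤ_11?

Evaluate at each of the 11 elements of ℤ_11:
f(0) = 0 → root; f(1) = 0 → root; f(2) = 2; f(3) = 10; f(4) = 5; f(5) = 10; f(6) = 1; f(7) = 5; f(8) = 0 → root; f(9) = 2; f(10) = 9.
Roots: {0, 1, 8}.

3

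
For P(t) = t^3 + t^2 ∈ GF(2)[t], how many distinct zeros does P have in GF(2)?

2

Evaluate at each of the 2 elements of GF(2):
P(0) = 0 → root; P(1) = 0 → root.
Roots: {0, 1}.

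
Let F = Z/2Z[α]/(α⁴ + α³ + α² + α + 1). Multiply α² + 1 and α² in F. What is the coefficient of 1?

1

Multiply in Z/2Z[α]: (α² + 1)·(α²) = α⁴ + α².
Reduce using α⁴ ≡ α³ + α² + α + 1 (mod α⁴ + α³ + α² + α + 1).
Reduced: α³ + α + 1.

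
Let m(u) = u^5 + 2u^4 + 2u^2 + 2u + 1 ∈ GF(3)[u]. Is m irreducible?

Check for roots in GF(3): m(0) = 1; m(1) = 2; m(2) = 2.
No roots, so no linear factors.
Monic irreducibles of degree 2 over GF(3): u^2 + 1, u^2 + u + 2, u^2 + 2u + 2.
None of them divide m (all give nonzero remainder).
No irreducible factor of degree ≤ 2 exists, so m is irreducible over GF(3).

Yes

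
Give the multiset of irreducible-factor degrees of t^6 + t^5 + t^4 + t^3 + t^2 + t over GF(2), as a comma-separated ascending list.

1, 1, 2, 2

Write h(t) = t^6 + t^5 + t^4 + t^3 + t^2 + t.
Roots in GF(2): h(0) = 0 → root; h(1) = 0 → root.
Linear factors from roots: (t), (t + 1).
Complete factorization: h(t) = (t)·(t + 1)·(t^2 + t + 1)^2.
Factor degrees with multiplicity: 1 + 1 + 2 + 2 = 6.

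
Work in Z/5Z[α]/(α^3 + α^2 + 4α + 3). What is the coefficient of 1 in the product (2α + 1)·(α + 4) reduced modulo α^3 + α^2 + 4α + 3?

4

Multiply in Z/5Z[α]: (2α + 1)·(α + 4) = 2α^2 + 4α + 4.
Reduced: 2α^2 + 4α + 4.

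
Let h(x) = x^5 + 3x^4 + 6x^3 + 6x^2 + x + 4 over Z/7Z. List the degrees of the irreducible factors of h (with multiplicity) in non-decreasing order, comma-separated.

Linear factors from roots: (x + 6).
Complete factorization: h(x) = (x + 6)·(x^2 + 4)·(x^2 + 4x + 6).
Factor degrees with multiplicity: 1 + 2 + 2 = 5.

1, 2, 2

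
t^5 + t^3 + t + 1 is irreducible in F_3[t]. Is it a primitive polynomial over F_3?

Write f(t) = t^5 + t^3 + t + 1.
|GF(3^5)^×| = 3^5 − 1 = 242. Prime factorization: 242 = 2·11^2.
f is primitive ⇔ t has order 242 in GF(3)[t]/(f), i.e. t^(242/q) ≠ 1 for each prime q | 242.
t^(121) mod f = 2.
t^(22) mod f = t^4 + t^2 + 2.
None equal 1, so t has full order 242; f is primitive.

Yes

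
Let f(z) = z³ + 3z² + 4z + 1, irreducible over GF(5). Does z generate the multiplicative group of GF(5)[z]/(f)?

|GF(5^3)^×| = 5^3 − 1 = 124. Prime factorization: 124 = 2^2·31.
f is primitive ⇔ z has order 124 in GF(5)[z]/(f), i.e. z^(124/q) ≠ 1 for each prime q | 124.
z^(62) mod f = 1
z^(4) mod f = z + 3.
Since z^(62) = 1, the order of z divides 62 < 124; not primitive.

No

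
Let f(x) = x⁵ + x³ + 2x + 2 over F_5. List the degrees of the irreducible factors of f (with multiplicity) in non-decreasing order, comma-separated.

Roots in F_5: f(0) = 2; f(1) = 1; f(2) = 1; f(3) = 3; f(4) = 3.
Complete factorization: f(x) = (x⁵ + x³ + 2x + 2).
Factor degrees with multiplicity: 5 = 5.

5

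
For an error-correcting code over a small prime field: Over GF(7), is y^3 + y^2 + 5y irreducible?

Write P(y) = y^3 + y^2 + 5y.
Check for roots in GF(7): P(0) = 0 → root; P(1) = 0 → root; P(2) = 1; P(3) = 2; P(4) = 2; P(5) = 0 → root; P(6) = 2.
P(0) = 0, so (y) divides P(y); P is reducible.

No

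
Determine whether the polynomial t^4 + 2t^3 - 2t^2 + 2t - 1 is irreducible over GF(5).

Yes

Write m(t) = t^4 + 2t^3 - 2t^2 + 2t - 1.
Check for roots in GF(5): m(0) = 4; m(1) = 2; m(2) = 2; m(3) = 2; m(4) = 4.
No roots, so no linear factors.
Degree-2 irreducible divisors: test the 10 monic irreducibles of degree 2 over GF(5).
None of them divide m (all give nonzero remainder).
No irreducible factor of degree ≤ 2 exists, so m is irreducible over GF(5).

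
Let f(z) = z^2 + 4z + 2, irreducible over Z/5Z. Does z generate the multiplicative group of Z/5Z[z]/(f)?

Yes

|GF(5^2)^×| = 5^2 − 1 = 24. Prime factorization: 24 = 2^3·3.
f is primitive ⇔ z has order 24 in GF(5)[z]/(f), i.e. z^(24/q) ≠ 1 for each prime q | 24.
z^(12) mod f = 4.
z^(8) mod f = 2z + 1.
None equal 1, so z has full order 24; f is primitive.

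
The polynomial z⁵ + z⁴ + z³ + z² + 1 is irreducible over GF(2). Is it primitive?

Write f(z) = z⁵ + z⁴ + z³ + z² + 1.
|GF(2^5)^×| = 2^5 − 1 = 31. Prime factorization: 31 = 31.
f is primitive ⇔ z has order 31 in GF(2)[z]/(f), i.e. z^(31/q) ≠ 1 for each prime q | 31.
z^(1) mod f = z.
None equal 1, so z has full order 31; f is primitive.

Yes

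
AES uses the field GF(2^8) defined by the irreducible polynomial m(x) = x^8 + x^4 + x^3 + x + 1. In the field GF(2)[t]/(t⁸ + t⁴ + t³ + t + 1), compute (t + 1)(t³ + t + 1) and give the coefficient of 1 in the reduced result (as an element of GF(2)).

Multiply in GF(2)[t]: (t + 1)·(t³ + t + 1) = t⁴ + t³ + t² + 1.
Reduced: t⁴ + t³ + t² + 1.

1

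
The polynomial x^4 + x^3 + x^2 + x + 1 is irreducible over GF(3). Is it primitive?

No

Write f(x) = x^4 + x^3 + x^2 + x + 1.
|GF(3^4)^×| = 3^4 − 1 = 80. Prime factorization: 80 = 2^4·5.
f is primitive ⇔ x has order 80 in GF(3)[x]/(f), i.e. x^(80/q) ≠ 1 for each prime q | 80.
x^(40) mod f = 1
x^(16) mod f = x.
Since x^(40) = 1, the order of x divides 40 < 80; not primitive.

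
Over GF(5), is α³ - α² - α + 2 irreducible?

Write P(α) = α³ - α² - α + 2.
Check for roots in GF(5): P(0) = 2; P(1) = 1; P(2) = 4; P(3) = 2; P(4) = 1.
No roots. A degree-3 polynomial over a field with no linear factor is irreducible.

Yes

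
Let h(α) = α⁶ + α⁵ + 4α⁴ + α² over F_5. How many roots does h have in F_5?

Evaluate at each of the 5 elements of F_5:
h(0) = 0 → root; h(1) = 2; h(2) = 4; h(3) = 0 → root; h(4) = 0 → root.
Roots: {0, 3, 4}.

3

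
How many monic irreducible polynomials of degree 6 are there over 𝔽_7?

19544

By the necklace-counting formula, N_7(6) = (1/6) Σ_{d|6} μ(6/d)·7^d.
Divisors of 6: 1, 2, 3, 6; μ(6/d) for each: 1, -1, -1, 1.
Σ = 7^1 − 7^2 − 7^3 + 7^6 = 117264.
N = 117264/6 = 19544.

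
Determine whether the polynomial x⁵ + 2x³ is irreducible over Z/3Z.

No

Write f(x) = x⁵ + 2x³.
Check for roots in Z/3Z: f(0) = 0 → root; f(1) = 0 → root; f(2) = 0 → root.
f(0) = 0, so (x) divides f(x); f is reducible.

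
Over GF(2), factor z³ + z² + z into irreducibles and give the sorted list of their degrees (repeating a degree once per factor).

1, 2

Write g(z) = z³ + z² + z.
Roots in GF(2): g(0) = 0 → root; g(1) = 1.
Linear factors from roots: (z).
Complete factorization: g(z) = (z)·(z² + z + 1).
Factor degrees with multiplicity: 1 + 2 = 3.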